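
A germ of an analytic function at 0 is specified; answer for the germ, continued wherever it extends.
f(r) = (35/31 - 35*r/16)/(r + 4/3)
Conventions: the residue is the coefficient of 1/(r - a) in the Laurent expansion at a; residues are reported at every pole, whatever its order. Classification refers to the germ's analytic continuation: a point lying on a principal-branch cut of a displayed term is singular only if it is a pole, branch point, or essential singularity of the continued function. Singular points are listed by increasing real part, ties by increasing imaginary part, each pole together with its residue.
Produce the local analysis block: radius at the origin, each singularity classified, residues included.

Denominator factor (r + 4/3): pole of order 1 at -4/3, modulus 4/3.
The radius of convergence is the smallest modulus among the singular points: 4/3.
At the order-1 pole -4/3 set g(r) = (r - (-4/3))*f(r) = 35/31 - 35*r/16.
Simple pole: residue = g(a) at a = -4/3, which is 1505/372.

Radius of convergence at 0: 4/3.
At -4/3: a pole of order 1; residue 1505/372.


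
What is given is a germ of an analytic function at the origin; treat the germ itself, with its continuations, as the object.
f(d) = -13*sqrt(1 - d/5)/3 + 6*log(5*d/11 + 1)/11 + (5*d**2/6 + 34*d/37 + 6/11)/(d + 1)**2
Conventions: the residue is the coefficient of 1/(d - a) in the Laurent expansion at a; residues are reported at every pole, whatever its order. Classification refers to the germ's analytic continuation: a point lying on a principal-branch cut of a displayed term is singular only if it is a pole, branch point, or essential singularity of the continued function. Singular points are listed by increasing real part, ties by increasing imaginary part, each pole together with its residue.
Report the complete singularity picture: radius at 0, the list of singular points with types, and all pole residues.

Radius of convergence at 0: 1.
At -11/5: a logarithmic branch point.
At -1: a pole of order 2; residue -83/111.
At 5: an algebraic (square-root) branch point.

Denominator factor (d + 1)^2: pole of order 2 at -1, modulus 1.
Branch term (-13/3)*sqrt(1 - d/(5)): its argument vanishes at d = 5, a square-root branch point, modulus 5.
Branch term (6/11)*log(1 - d/(-11/5)): its argument vanishes at d = -11/5, a logarithmic branch point, modulus 11/5.
The radius of convergence is the smallest modulus among the singular points: 1.
The branch terms are analytic at -1 and contribute nothing to the residue; only the rational part matters.
At the order-2 pole -1 set g(d) = (d - (-1))^2*(rational part) = 5*d**2/6 + 34*d/37 + 6/11.
Order-2 pole: residue = g'(a); g'(-1) = -83/111, so the residue is -83/111.
List the singular points by increasing real part (a conjugate pair: the negative imaginary part first).


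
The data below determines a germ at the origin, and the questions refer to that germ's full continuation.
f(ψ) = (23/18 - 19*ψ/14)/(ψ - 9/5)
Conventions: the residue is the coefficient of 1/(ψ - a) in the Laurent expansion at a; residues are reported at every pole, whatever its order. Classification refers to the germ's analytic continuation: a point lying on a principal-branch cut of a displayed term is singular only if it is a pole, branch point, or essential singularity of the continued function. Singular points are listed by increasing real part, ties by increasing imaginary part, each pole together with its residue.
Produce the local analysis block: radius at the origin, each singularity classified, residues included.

Denominator factor (ψ - 9/5): pole of order 1 at 9/5, modulus 9/5.
The radius of convergence is the smallest modulus among the singular points: 9/5.
At the order-1 pole 9/5 set g(ψ) = (ψ - (9/5))*f(ψ) = 23/18 - 19*ψ/14.
Simple pole: residue = g(a) at a = 9/5, which is -367/315.

Radius of convergence at 0: 9/5.
At 9/5: a pole of order 1; residue -367/315.


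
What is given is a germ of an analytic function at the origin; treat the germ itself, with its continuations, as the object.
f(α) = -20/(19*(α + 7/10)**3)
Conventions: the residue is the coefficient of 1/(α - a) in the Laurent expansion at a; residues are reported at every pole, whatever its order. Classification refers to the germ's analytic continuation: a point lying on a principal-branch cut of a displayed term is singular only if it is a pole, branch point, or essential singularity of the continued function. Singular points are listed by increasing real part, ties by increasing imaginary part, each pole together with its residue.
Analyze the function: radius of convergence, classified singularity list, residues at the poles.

Denominator factor (α + 7/10)^3: pole of order 3 at -7/10, modulus 7/10.
The radius of convergence is the smallest modulus among the singular points: 7/10.
At the order-3 pole -7/10 set g(α) = (α - (-7/10))^3*f(α) = -20/19.
Order-3 pole: residue = g''(a)/2; g''(-7/10) = 0, so the residue is 0.

Radius of convergence at 0: 7/10.
At -7/10: a pole of order 3; residue 0.


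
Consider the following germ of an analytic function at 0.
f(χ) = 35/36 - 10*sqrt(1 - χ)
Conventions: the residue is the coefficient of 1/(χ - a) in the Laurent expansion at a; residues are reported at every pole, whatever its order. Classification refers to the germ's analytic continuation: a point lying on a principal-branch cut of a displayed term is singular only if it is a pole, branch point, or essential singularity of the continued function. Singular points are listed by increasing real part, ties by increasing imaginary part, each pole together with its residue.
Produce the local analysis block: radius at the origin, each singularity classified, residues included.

Branch term (-10)*sqrt(1 - χ/(1)): its argument vanishes at χ = 1, a square-root branch point, modulus 1.
The radius of convergence is the smallest modulus among the singular points: 1.

Radius of convergence at 0: 1.
At 1: an algebraic (square-root) branch point.


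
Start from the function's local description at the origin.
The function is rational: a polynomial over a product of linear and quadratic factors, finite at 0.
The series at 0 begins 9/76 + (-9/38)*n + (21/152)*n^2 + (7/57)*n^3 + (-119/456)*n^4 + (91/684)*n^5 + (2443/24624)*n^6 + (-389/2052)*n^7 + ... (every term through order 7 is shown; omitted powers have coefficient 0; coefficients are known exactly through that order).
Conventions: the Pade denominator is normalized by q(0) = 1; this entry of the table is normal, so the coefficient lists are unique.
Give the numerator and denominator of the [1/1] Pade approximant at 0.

The Pade approximant has numerator coefficients [9/76, -51/304]; denominator coefficients [1, 7/12].

Taylor coefficients needed (read off): a_0 = 9/76, a_1 = -9/38, a_2 = 21/152.
Write the denominator as Q(n) = 1 + q1*n. Requiring Q*f - P = O(n^3) with deg P <= 1 kills the coefficients of n^2..n^2 in Q*f:
  n^2: a_2 + q1*a_1 = 0, i.e. 21/152 + (-9/38)*q1 = 0.
Solving this linear system: q1 = 7/12.
The numerator is Q*f truncated at degree 1: P0 = a_0 = 9/76; P1 = a_1 + q1*a_0 = -51/304.


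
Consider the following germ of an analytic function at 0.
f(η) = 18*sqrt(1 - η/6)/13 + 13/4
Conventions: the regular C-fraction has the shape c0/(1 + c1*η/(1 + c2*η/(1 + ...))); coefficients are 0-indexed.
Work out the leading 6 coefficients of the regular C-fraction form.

The regular C-fraction coefficients are [241/52, 6/241, -385/5784, -241/9240, -529/9240, -385/12696].

Taylor coefficients (expand at 0): a_0 = 241/52, a_1 = -3/26, a_2 = -1/208, a_3 = -1/2496, a_4 = -5/119808, a_5 = -7/1437696.
c0 = a_0 = 241/52. Peel one level at a time: if S = 1 + c*η/S' with S'(0) = 1, then c is the η-coefficient of S and S' = c*η/(S - 1).
S_1 = c0/f = 1 + (6/241)*η + (385/232324)*η^2 + ...; c1 = 6/241.
S_2 = c1*η/(S_1 - 1) = 1 + (-385/5784)*η + (-1/576)*η^2 + ...; c2 = -385/5784.
S_3 = c2*η/(S_2 - 1) = 1 + (-241/9240)*η + (-127489/85377600)*η^2 + ...; c3 = -241/9240.
S_4 = c3*η/(S_3 - 1) = 1 + (-529/9240)*η + (-1/576)*η^2 + ...; c4 = -529/9240.
S_5 = c4*η/(S_4 - 1) = 1 + (-385/12696)*η + ...; c5 = -385/12696.


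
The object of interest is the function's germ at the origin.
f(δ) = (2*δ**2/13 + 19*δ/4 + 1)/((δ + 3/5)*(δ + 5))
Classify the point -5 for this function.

The point is a pole of order 1.

The denominator factor δ + 5 vanishes at -5 and appears to the power 1; the numerator there equals -983/52, nonzero, and no other factor vanishes.
Hence a pole whose order is the multiplicity, 1.


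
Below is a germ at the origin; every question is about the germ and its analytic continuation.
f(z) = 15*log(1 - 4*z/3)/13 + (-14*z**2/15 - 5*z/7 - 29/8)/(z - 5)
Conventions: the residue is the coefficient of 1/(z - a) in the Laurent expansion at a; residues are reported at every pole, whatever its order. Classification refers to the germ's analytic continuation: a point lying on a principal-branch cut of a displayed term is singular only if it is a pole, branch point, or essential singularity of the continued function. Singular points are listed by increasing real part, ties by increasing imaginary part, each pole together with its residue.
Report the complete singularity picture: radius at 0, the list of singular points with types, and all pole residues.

Radius of convergence at 0: 3/4.
At 3/4: a logarithmic branch point.
At 5: a pole of order 1; residue -5129/168.

Denominator factor (z - 5): pole of order 1 at 5, modulus 5.
Branch term (15/13)*log(1 - z/(3/4)): its argument vanishes at z = 3/4, a logarithmic branch point, modulus 3/4.
The radius of convergence is the smallest modulus among the singular points: 3/4.
The branch term is analytic at 5 and contributes nothing to the residue; only the rational part matters.
At the order-1 pole 5 set g(z) = (z - (5))*(rational part) = -14*z**2/15 - 5*z/7 - 29/8.
Simple pole: residue = g(a) at a = 5, which is -5129/168.
List the singular points by increasing real part (a conjugate pair: the negative imaginary part first).


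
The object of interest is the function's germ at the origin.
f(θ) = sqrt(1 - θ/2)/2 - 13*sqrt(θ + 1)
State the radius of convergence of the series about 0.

Branch term (-13)*sqrt(1 - θ/(-1)): its argument vanishes at θ = -1, a square-root branch point, modulus 1.
Branch term (1/2)*sqrt(1 - θ/(2)): its argument vanishes at θ = 2, a square-root branch point, modulus 2.
The radius of convergence is the smallest modulus among the singular points: 1.

The radius of convergence is 1.


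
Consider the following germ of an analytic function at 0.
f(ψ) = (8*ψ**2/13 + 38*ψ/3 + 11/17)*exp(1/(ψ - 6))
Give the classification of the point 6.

The point is an essential singularity.

The exponent 1/(ψ - (6)) has a pole at 6, so exp(1/(ψ - (6))) takes every nonzero value near it: an essential singularity (not a pole of any order).


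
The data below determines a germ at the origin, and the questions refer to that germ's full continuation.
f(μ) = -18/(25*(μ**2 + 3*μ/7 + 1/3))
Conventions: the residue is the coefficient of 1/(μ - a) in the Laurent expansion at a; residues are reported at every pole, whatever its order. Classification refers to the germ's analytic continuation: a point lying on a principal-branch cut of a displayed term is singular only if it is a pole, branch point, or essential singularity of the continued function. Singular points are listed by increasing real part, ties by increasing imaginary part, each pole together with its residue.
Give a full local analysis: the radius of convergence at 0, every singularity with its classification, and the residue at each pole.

Radius of convergence at 0: (1/3)*sqrt(3).
At (-3/14) - ((13/42)*sqrt(3))*i: a pole of order 1; residue -((126/325)*sqrt(3))*i.
At (-3/14) + ((13/42)*sqrt(3))*i: a pole of order 1; residue ((126/325)*sqrt(3))*i.

Denominator factor (μ**2 + 3*μ/7 + 1/3): discriminant -169/147, complex-conjugate roots (-3/14) + ((13/42)*sqrt(3))*i and (-3/14) - ((13/42)*sqrt(3))*i; poles of order 1, moduli (1/3)*sqrt(3) and (1/3)*sqrt(3).
The radius of convergence is the smallest modulus among the singular points: (1/3)*sqrt(3).
The factor μ**2 + 3*μ/7 + 1/3 splits as (μ - a)(μ - a') with a = (-3/14) - ((13/42)*sqrt(3))*i, a' = (-3/14) + ((13/42)*sqrt(3))*i. At the order-1 pole a set g(μ) = (μ - a)*f(μ) = [-18/25] / (μ - a').
Simple pole: residue = g(a) at a = (-3/14) - ((13/42)*sqrt(3))*i, which is -((126/325)*sqrt(3))*i.
The factor μ**2 + 3*μ/7 + 1/3 splits as (μ - a)(μ - a') with a = (-3/14) + ((13/42)*sqrt(3))*i, a' = (-3/14) - ((13/42)*sqrt(3))*i. At the order-1 pole a set g(μ) = (μ - a)*f(μ) = [-18/25] / (μ - a').
Simple pole: residue = g(a) at a = (-3/14) + ((13/42)*sqrt(3))*i, which is ((126/325)*sqrt(3))*i.
List the singular points by increasing real part (a conjugate pair: the negative imaginary part first).


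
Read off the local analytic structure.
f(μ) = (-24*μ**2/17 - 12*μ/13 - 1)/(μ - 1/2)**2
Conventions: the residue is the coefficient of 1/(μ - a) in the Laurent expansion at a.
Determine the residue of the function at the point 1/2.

At the order-2 pole 1/2 set g(μ) = (μ - (1/2))^2*f(μ) = -24*μ**2/17 - 12*μ/13 - 1.
Order-2 pole: residue = g'(a); g'(1/2) = -516/221, so the residue is -516/221.

The residue is -516/221.


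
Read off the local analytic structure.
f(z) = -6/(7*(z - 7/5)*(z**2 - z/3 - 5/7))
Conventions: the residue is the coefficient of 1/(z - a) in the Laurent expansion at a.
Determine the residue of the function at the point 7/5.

At the order-1 pole 7/5 set g(z) = (z - (7/5))*f(z) = -6/(7*(z**2 - z/3 - 5/7)).
Simple pole: residue = g(a) at a = 7/5, which is -450/409.

The residue is -450/409.


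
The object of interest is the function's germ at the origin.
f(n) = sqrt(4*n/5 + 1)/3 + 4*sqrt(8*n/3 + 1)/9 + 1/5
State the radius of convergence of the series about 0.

Branch term (4/9)*sqrt(1 - n/(-3/8)): its argument vanishes at n = -3/8, a square-root branch point, modulus 3/8.
Branch term (1/3)*sqrt(1 - n/(-5/4)): its argument vanishes at n = -5/4, a square-root branch point, modulus 5/4.
The radius of convergence is the smallest modulus among the singular points: 3/8.

The radius of convergence is 3/8.


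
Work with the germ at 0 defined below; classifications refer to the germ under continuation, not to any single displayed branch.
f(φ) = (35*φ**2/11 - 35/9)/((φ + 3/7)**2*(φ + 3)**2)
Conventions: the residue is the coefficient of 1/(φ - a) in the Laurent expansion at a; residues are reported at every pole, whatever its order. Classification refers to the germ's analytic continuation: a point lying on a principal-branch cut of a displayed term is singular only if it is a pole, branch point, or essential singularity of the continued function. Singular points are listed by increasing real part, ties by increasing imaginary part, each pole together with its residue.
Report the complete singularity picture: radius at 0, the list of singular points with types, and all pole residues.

Denominator factor (φ + 3)^2: pole of order 2 at -3, modulus 3.
Denominator factor (φ + 3/7)^2: pole of order 2 at -3/7, modulus 3/7.
The radius of convergence is the smallest modulus among the singular points: 3/7.
At the order-2 pole -3 set g(φ) = (φ - (-3))^2*f(φ) = (35*φ**2/11 - 35/9)/(φ + 3/7)**2.
Order-2 pole: residue = g'(a); g'(-3) = 1715/72171, so the residue is 1715/72171.
At the order-2 pole -3/7 set g(φ) = (φ - (-3/7))^2*f(φ) = (35*φ**2/11 - 35/9)/(φ + 3)**2.
Order-2 pole: residue = g'(a); g'(-3/7) = -1715/72171, so the residue is -1715/72171.
List the singular points by increasing real part (a conjugate pair: the negative imaginary part first).

Radius of convergence at 0: 3/7.
At -3: a pole of order 2; residue 1715/72171.
At -3/7: a pole of order 2; residue -1715/72171.


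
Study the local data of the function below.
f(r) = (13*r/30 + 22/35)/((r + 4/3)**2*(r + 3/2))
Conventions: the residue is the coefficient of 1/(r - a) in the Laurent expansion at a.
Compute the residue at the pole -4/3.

At the order-2 pole -4/3 set g(r) = (r - (-4/3))^2*f(r) = (13*r/30 + 22/35)/(r + 3/2).
Order-2 pole: residue = g'(a); g'(-4/3) = 27/35, so the residue is 27/35.

The residue is 27/35.


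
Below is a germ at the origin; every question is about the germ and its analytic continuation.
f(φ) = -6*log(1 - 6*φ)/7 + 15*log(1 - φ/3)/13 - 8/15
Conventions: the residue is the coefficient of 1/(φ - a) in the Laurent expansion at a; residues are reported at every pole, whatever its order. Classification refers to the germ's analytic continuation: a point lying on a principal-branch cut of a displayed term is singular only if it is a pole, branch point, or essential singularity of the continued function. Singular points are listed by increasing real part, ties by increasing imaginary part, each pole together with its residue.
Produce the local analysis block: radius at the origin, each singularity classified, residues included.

Radius of convergence at 0: 1/6.
At 1/6: a logarithmic branch point.
At 3: a logarithmic branch point.

Branch term (-6/7)*log(1 - φ/(1/6)): its argument vanishes at φ = 1/6, a logarithmic branch point, modulus 1/6.
Branch term (15/13)*log(1 - φ/(3)): its argument vanishes at φ = 3, a logarithmic branch point, modulus 3.
The radius of convergence is the smallest modulus among the singular points: 1/6.
List the singular points by increasing real part (a conjugate pair: the negative imaginary part first).


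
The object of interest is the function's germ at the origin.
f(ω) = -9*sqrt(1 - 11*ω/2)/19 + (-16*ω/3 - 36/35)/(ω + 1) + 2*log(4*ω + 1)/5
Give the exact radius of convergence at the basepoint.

The radius of convergence is 2/11.

Denominator factor (ω + 1): pole of order 1 at -1, modulus 1.
Branch term (-9/19)*sqrt(1 - ω/(2/11)): its argument vanishes at ω = 2/11, a square-root branch point, modulus 2/11.
Branch term (2/5)*log(1 - ω/(-1/4)): its argument vanishes at ω = -1/4, a logarithmic branch point, modulus 1/4.
The radius of convergence is the smallest modulus among the singular points: 2/11.


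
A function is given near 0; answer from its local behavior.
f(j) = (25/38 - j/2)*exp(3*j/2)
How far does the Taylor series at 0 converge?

The radius of convergence is infinite.

The factor exp(3*j/2) is entire and contributes no finite singular point.
The polynomial part has no poles.
No finite singular points: the Taylor series at 0 converges everywhere.


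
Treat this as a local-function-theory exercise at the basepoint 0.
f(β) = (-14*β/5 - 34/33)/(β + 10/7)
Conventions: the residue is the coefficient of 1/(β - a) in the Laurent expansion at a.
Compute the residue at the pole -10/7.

The residue is 98/33.

At the order-1 pole -10/7 set g(β) = (β - (-10/7))*f(β) = -14*β/5 - 34/33.
Simple pole: residue = g(a) at a = -10/7, which is 98/33.


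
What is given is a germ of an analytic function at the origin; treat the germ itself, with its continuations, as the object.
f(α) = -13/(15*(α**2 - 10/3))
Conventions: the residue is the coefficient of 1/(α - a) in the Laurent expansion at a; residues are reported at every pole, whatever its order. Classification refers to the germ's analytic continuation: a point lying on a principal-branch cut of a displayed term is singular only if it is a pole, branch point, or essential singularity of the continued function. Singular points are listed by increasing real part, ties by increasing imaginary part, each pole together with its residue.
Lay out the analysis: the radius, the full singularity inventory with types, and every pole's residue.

Denominator factor (α**2 - 10/3): discriminant 40/3, real irrational roots (1/3)*sqrt(30) and -(1/3)*sqrt(30); poles of order 1, moduli (1/3)*sqrt(30) and (1/3)*sqrt(30).
The radius of convergence is the smallest modulus among the singular points: (1/3)*sqrt(30).
The factor α**2 - 10/3 splits as (α - a)(α - a') with a = -(1/3)*sqrt(30), a' = (1/3)*sqrt(30). At the order-1 pole a set g(α) = (α - a)*f(α) = [-13/15] / (α - a').
Simple pole: residue = g(a) at a = -(1/3)*sqrt(30), which is (13/300)*sqrt(30).
The factor α**2 - 10/3 splits as (α - a)(α - a') with a = (1/3)*sqrt(30), a' = -(1/3)*sqrt(30). At the order-1 pole a set g(α) = (α - a)*f(α) = [-13/15] / (α - a').
Simple pole: residue = g(a) at a = (1/3)*sqrt(30), which is -(13/300)*sqrt(30).
List the singular points by increasing real part (a conjugate pair: the negative imaginary part first).

Radius of convergence at 0: (1/3)*sqrt(30).
At -(1/3)*sqrt(30): a pole of order 1; residue (13/300)*sqrt(30).
At (1/3)*sqrt(30): a pole of order 1; residue -(13/300)*sqrt(30).


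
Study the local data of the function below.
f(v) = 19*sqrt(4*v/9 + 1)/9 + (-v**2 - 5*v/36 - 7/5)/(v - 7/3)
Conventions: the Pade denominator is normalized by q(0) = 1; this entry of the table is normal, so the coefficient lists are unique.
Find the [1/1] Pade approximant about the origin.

The Pade approximant has numerator coefficients [122/45, -944303/962388]; denominator coefficients [1, -52271/80199].

Taylor coefficients needed (expand at 0): a_0 = 122/45, a_1 = 1273/1620, a_2 = 52271/102060.
Write the denominator as Q(v) = 1 + q1*v. Requiring Q*f - P = O(v^3) with deg P <= 1 kills the coefficients of v^2..v^2 in Q*f:
  v^2: a_2 + q1*a_1 = 0, i.e. 52271/102060 + (1273/1620)*q1 = 0.
Solving this linear system: q1 = -52271/80199.
The numerator is Q*f truncated at degree 1: P0 = a_0 = 122/45; P1 = a_1 + q1*a_0 = -944303/962388.


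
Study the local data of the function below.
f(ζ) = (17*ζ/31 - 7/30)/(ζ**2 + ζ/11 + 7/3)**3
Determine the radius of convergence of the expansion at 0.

The radius of convergence is (1/3)*sqrt(21).

Denominator factor (ζ**2 + ζ/11 + 7/3)^3: discriminant -3385/363, complex-conjugate roots (-1/22) + ((1/66)*sqrt(10155))*i and (-1/22) - ((1/66)*sqrt(10155))*i; poles of order 3, moduli (1/3)*sqrt(21) and (1/3)*sqrt(21).
The radius of convergence is the smallest modulus among the singular points: (1/3)*sqrt(21).


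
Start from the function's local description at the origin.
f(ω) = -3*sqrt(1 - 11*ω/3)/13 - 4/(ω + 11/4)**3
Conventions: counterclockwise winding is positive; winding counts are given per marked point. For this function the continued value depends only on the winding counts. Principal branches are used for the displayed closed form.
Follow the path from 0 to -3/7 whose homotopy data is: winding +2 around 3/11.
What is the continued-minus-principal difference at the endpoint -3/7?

The rational part is single-valued and drops out of the difference; each branch term changes only by its own monodromy.
(-3/13)*sqrt(1 - ω/(3/11)): winding +2 is even, the square root returns to the same sheet, contribution 0.
Summing the contributions at ω = -3/7 gives 0.

Continued minus principal equals 0.


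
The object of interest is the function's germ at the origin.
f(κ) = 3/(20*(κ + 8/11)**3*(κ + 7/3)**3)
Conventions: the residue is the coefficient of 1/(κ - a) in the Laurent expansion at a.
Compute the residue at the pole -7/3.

The residue is -352218537/4181954930.

At the order-3 pole -7/3 set g(κ) = (κ - (-7/3))^3*f(κ) = 3/(20*(κ + 8/11)**3).
Order-3 pole: residue = g''(a)/2; g''(-7/3) = -352218537/2090977465, so the residue is -352218537/4181954930.


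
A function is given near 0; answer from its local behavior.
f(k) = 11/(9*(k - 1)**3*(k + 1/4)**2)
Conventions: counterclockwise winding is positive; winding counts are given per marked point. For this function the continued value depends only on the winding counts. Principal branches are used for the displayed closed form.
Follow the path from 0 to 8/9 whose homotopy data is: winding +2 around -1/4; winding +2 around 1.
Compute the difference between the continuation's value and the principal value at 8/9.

The function is rational, hence single-valued: continuing it around any pole returns the same value, so the difference is 0.

Continued minus principal equals 0.


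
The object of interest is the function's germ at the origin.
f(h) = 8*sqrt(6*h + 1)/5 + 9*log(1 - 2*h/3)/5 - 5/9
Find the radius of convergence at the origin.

The radius of convergence is 1/6.

Branch term (9/5)*log(1 - h/(3/2)): its argument vanishes at h = 3/2, a logarithmic branch point, modulus 3/2.
Branch term (8/5)*sqrt(1 - h/(-1/6)): its argument vanishes at h = -1/6, a square-root branch point, modulus 1/6.
The radius of convergence is the smallest modulus among the singular points: 1/6.


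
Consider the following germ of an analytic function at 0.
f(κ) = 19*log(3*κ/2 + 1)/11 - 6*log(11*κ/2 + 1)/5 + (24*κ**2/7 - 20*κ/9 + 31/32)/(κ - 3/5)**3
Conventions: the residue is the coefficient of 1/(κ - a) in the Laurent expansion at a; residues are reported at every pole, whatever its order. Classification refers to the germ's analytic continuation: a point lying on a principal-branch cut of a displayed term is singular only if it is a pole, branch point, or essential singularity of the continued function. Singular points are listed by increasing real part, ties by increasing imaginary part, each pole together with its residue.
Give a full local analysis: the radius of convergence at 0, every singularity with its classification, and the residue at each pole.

Denominator factor (κ - 3/5)^3: pole of order 3 at 3/5, modulus 3/5.
Branch term (19/11)*log(1 - κ/(-2/3)): its argument vanishes at κ = -2/3, a logarithmic branch point, modulus 2/3.
Branch term (-6/5)*log(1 - κ/(-2/11)): its argument vanishes at κ = -2/11, a logarithmic branch point, modulus 2/11.
The radius of convergence is the smallest modulus among the singular points: 2/11.
The branch terms are analytic at 3/5 and contribute nothing to the residue; only the rational part matters.
At the order-3 pole 3/5 set g(κ) = (κ - (3/5))^3*(rational part) = 24*κ**2/7 - 20*κ/9 + 31/32.
Order-3 pole: residue = g''(a)/2; g''(3/5) = 48/7, so the residue is 24/7.
List the singular points by increasing real part (a conjugate pair: the negative imaginary part first).

Radius of convergence at 0: 2/11.
At -2/3: a logarithmic branch point.
At -2/11: a logarithmic branch point.
At 3/5: a pole of order 3; residue 24/7.


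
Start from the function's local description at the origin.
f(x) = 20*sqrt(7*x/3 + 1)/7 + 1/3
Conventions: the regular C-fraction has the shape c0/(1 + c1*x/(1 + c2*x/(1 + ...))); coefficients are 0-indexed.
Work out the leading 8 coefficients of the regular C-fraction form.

The regular C-fraction coefficients are [67/21, -70/67, 1309/804, 469/2244, 2149/2244, 1309/3684, 2989/3684, 307/732].

Taylor coefficients (expand at 0): a_0 = 67/21, a_1 = 10/3, a_2 = -35/18, a_3 = 245/108, a_4 = -8575/2592, a_5 = 84035/15552, a_6 = -588245/62208, a_7 = 6470695/373248.
c0 = a_0 = 67/21. Peel one level at a time: if S = 1 + c*x/S' with S'(0) = 1, then c is the x-coefficient of S and S' = c*x/(S - 1).
S_1 = c0/f = 1 + (-70/67)*x + (45815/26934)*x^2 + ...; c1 = -70/67.
S_2 = c1*x/(S_1 - 1) = 1 + (1309/804)*x + (-49/144)*x^2 + ...; c2 = 1309/804.
S_3 = c2*x/(S_2 - 1) = 1 + (469/2244)*x + (-1007881/5035536)*x^2 + ...; c3 = 469/2244.
S_4 = c3*x/(S_3 - 1) = 1 + (2149/2244)*x + (-49/144)*x^2 + ...; c4 = 2149/2244.
S_5 = c4*x/(S_4 - 1) = 1 + (1309/3684)*x + (-3912601/13571856)*x^2 + ...; c5 = 1309/3684.
S_6 = c5*x/(S_5 - 1) = 1 + (2989/3684)*x + (-49/144)*x^2 + ...; c6 = 2989/3684.
S_7 = c6*x/(S_6 - 1) = 1 + (307/732)*x + ...; c7 = 307/732.


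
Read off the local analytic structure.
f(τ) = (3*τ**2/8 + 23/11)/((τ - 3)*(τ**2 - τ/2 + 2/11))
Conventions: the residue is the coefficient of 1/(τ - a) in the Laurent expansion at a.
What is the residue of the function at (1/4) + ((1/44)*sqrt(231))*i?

The factor τ**2 - τ/2 + 2/11 splits as (τ - a)(τ - a') with a = (1/4) + ((1/44)*sqrt(231))*i, a' = (1/4) - ((1/44)*sqrt(231))*i. At the order-1 pole a set g(τ) = (τ - a)*f(τ) = [(3*τ**2/8 + 23/11)/(τ - 3)] / (τ - a').
Simple pole: residue = g(a) at a = (1/4) + ((1/44)*sqrt(231))*i, which is (-35/208) + ((307/4368)*sqrt(231))*i.

The residue is (-35/208) + ((307/4368)*sqrt(231))*i.


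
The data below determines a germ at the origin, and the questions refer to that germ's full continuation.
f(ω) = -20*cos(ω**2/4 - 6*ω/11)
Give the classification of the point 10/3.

The point is a regular point.

There is no denominator, hence no pole anywhere.
The factor cos(ω**2/4 - 6*ω/11) is entire.
So the germ continues analytically to 10/3.


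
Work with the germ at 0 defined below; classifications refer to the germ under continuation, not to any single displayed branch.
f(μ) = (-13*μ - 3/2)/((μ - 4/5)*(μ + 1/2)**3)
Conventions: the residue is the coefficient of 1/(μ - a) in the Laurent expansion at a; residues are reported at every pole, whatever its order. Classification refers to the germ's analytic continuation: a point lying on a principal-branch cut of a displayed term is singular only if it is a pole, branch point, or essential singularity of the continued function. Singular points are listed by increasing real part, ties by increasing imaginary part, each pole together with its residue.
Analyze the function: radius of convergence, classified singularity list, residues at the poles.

Radius of convergence at 0: 1/2.
At -1/2: a pole of order 3; residue 11900/2197.
At 4/5: a pole of order 1; residue -11900/2197.

Denominator factor (μ - 4/5): pole of order 1 at 4/5, modulus 4/5.
Denominator factor (μ + 1/2)^3: pole of order 3 at -1/2, modulus 1/2.
The radius of convergence is the smallest modulus among the singular points: 1/2.
At the order-3 pole -1/2 set g(μ) = (μ - (-1/2))^3*f(μ) = (-13*μ - 3/2)/(μ - 4/5).
Order-3 pole: residue = g''(a)/2; g''(-1/2) = 23800/2197, so the residue is 11900/2197.
At the order-1 pole 4/5 set g(μ) = (μ - (4/5))*f(μ) = (-13*μ - 3/2)/(μ + 1/2)**3.
Simple pole: residue = g(a) at a = 4/5, which is -11900/2197.
List the singular points by increasing real part (a conjugate pair: the negative imaginary part first).


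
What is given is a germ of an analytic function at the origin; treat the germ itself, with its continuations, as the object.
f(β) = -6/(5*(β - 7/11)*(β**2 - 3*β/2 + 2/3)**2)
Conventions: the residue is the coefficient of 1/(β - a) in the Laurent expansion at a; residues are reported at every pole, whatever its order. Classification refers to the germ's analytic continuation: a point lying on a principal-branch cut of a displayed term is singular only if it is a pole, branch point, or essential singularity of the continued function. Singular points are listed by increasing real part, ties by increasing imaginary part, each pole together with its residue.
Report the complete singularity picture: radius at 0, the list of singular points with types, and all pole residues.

Radius of convergence at 0: 7/11.
At 7/11: a pole of order 1; residue -3162456/36125.
At (3/4) - ((1/12)*sqrt(15))*i: a pole of order 2; residue (1581228/36125) - ((224532/36125)*sqrt(15))*i.
At (3/4) + ((1/12)*sqrt(15))*i: a pole of order 2; residue (1581228/36125) + ((224532/36125)*sqrt(15))*i.


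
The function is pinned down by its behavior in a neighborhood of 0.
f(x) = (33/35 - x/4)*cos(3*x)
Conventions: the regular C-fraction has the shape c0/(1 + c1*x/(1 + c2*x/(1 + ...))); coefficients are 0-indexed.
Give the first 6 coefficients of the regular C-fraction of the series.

Taylor coefficients (expand at 0): a_0 = 33/35, a_1 = -1/4, a_2 = -297/70, a_3 = 9/8, a_4 = 891/280, a_5 = -27/32.
c0 = a_0 = 33/35. Peel one level at a time: if S = 1 + c*x/S' with S'(0) = 1, then c is the x-coefficient of S and S' = c*x/(S - 1).
S_1 = c0/f = 1 + (35/132)*x + (79633/17424)*x^2 + ...; c1 = 35/132.
S_2 = c1*x/(S_1 - 1) = 1 + (-79633/4620)*x + (716697/2450)*x^2 + ...; c2 = -79633/4620.
S_3 = c2*x/(S_2 - 1) = 1 + (594/35)*x + (-294030/79633)*x^2 + ...; c3 = 594/35.
S_4 = c3*x/(S_3 - 1) = 1 + (17325/79633)*x + (-262633875/25365658756)*x^2 + ...; c4 = 17325/79633.
S_5 = c4*x/(S_4 - 1) = 1 + (500255/10511556)*x + ...; c5 = 500255/10511556.

The regular C-fraction coefficients are [33/35, 35/132, -79633/4620, 594/35, 17325/79633, 500255/10511556].


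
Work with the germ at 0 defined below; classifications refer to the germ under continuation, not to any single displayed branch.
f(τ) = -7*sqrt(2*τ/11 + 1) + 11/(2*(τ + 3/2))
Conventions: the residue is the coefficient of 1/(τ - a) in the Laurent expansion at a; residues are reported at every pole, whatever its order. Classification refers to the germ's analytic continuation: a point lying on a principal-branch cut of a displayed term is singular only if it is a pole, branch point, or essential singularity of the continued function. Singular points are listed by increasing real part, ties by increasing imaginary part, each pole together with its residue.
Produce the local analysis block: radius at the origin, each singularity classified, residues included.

Denominator factor (τ + 3/2): pole of order 1 at -3/2, modulus 3/2.
Branch term (-7)*sqrt(1 - τ/(-11/2)): its argument vanishes at τ = -11/2, a square-root branch point, modulus 11/2.
The radius of convergence is the smallest modulus among the singular points: 3/2.
The branch term is analytic at -3/2 and contributes nothing to the residue; only the rational part matters.
At the order-1 pole -3/2 set g(τ) = (τ - (-3/2))*(rational part) = 11/2.
Simple pole: residue = g(a) at a = -3/2, which is 11/2.
List the singular points by increasing real part (a conjugate pair: the negative imaginary part first).

Radius of convergence at 0: 3/2.
At -11/2: an algebraic (square-root) branch point.
At -3/2: a pole of order 1; residue 11/2.


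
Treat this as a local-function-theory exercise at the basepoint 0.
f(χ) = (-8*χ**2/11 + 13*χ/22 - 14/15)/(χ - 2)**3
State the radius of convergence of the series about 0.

The radius of convergence is 2.

Denominator factor (χ - 2)^3: pole of order 3 at 2, modulus 2.
The radius of convergence is the smallest modulus among the singular points: 2.


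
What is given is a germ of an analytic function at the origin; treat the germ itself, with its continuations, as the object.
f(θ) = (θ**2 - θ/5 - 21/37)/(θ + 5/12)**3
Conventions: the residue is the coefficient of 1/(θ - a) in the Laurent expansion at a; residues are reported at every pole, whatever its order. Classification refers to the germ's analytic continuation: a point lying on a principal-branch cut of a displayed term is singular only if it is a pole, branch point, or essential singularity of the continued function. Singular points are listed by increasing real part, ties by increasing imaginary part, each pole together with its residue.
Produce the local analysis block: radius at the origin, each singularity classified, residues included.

Radius of convergence at 0: 5/12.
At -5/12: a pole of order 3; residue 1.

Denominator factor (θ + 5/12)^3: pole of order 3 at -5/12, modulus 5/12.
The radius of convergence is the smallest modulus among the singular points: 5/12.
At the order-3 pole -5/12 set g(θ) = (θ - (-5/12))^3*f(θ) = θ**2 - θ/5 - 21/37.
Order-3 pole: residue = g''(a)/2; g''(-5/12) = 2, so the residue is 1.


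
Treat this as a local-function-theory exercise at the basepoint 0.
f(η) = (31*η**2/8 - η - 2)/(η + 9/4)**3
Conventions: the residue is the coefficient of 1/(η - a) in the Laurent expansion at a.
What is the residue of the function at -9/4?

The residue is 31/8.

At the order-3 pole -9/4 set g(η) = (η - (-9/4))^3*f(η) = 31*η**2/8 - η - 2.
Order-3 pole: residue = g''(a)/2; g''(-9/4) = 31/4, so the residue is 31/8.


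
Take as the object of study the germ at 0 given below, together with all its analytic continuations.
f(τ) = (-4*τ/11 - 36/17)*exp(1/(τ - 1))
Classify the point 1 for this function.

The exponent 1/(τ - (1)) has a pole at 1, so exp(1/(τ - (1))) takes every nonzero value near it: an essential singularity (not a pole of any order).

The point is an essential singularity.


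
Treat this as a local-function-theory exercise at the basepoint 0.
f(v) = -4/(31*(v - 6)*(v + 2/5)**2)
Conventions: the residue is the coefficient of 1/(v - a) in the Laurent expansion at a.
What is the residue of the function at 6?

At the order-1 pole 6 set g(v) = (v - (6))*f(v) = -4/(31*(v + 2/5)**2).
Simple pole: residue = g(a) at a = 6, which is -25/7936.

The residue is -25/7936.


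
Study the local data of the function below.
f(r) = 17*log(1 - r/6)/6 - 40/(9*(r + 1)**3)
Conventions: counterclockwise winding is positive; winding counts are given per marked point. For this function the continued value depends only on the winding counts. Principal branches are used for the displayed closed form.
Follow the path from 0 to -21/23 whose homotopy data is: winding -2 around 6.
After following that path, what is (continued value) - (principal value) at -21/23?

The rational part is single-valued and drops out of the difference; each branch term changes only by its own monodromy.
(17/6)*log(1 - r/(6)): each positive loop around 6 adds 2*pi*i to the log, so winding -2 contributes (17/6)*(-2)*2*pi*i = -(34/3)*pi*i.
Summing the contributions at r = -21/23 gives -(34/3)*pi*i.

Continued minus principal equals -(34/3)*pi*i.


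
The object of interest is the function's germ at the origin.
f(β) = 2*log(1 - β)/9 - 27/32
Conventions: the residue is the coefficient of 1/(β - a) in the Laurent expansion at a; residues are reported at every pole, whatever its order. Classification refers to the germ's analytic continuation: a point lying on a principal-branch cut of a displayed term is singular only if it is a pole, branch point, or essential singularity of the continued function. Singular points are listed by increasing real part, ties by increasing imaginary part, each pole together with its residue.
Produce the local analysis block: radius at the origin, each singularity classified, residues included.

Radius of convergence at 0: 1.
At 1: a logarithmic branch point.

Branch term (2/9)*log(1 - β/(1)): its argument vanishes at β = 1, a logarithmic branch point, modulus 1.
The radius of convergence is the smallest modulus among the singular points: 1.


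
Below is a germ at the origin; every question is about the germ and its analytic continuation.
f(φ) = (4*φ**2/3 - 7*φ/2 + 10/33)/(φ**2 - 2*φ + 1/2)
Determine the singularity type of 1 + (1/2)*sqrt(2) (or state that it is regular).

The point is a pole of order 1.

The denominator factor φ**2 - 2*φ + 1/2 vanishes at 1 + (1/2)*sqrt(2) and appears to the power 1; the numerator there equals -79/66 - (5/12)*sqrt(2), nonzero, and no other factor vanishes.
Hence a pole whose order is the multiplicity, 1.


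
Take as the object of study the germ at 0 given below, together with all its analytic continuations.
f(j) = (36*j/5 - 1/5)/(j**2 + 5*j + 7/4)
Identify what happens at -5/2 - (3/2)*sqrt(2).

The denominator factor j**2 + 5*j + 7/4 vanishes at -5/2 - (3/2)*sqrt(2) and appears to the power 1; the numerator there equals -91/5 - (54/5)*sqrt(2), nonzero, and no other factor vanishes.
Hence a pole whose order is the multiplicity, 1.

The point is a pole of order 1.


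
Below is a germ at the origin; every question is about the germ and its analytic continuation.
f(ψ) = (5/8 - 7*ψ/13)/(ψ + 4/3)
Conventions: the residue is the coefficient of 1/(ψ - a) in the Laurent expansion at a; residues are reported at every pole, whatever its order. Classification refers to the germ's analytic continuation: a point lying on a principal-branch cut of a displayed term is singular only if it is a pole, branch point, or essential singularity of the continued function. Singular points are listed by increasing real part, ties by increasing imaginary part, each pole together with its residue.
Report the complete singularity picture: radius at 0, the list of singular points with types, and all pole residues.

Denominator factor (ψ + 4/3): pole of order 1 at -4/3, modulus 4/3.
The radius of convergence is the smallest modulus among the singular points: 4/3.
At the order-1 pole -4/3 set g(ψ) = (ψ - (-4/3))*f(ψ) = 5/8 - 7*ψ/13.
Simple pole: residue = g(a) at a = -4/3, which is 419/312.

Radius of convergence at 0: 4/3.
At -4/3: a pole of order 1; residue 419/312.
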